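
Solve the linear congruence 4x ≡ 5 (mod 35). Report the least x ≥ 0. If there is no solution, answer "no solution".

10

First find gcd(4, 35):
35 = 8*4 + 3
4 = 1*3 + 1
3 = 3*1 + 0
gcd = 1, so a unique solution mod 35 exists.
Back-substitute for the Bézout coefficients:
1 = 4 − 3
1 = −35 + 9·4
So 4·(9) ≡ 1 (mod 35), giving 4⁻¹ ≡ 9.
x ≡ 4⁻¹·5 ≡ 9·5 ≡ 10 (mod 35).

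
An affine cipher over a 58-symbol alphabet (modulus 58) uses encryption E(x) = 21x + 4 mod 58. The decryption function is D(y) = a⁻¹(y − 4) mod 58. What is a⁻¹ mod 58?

Run Euclid on (58, 21):
58 = 2·21 + 16
21 = 1·16 + 5
16 = 3·5 + 1
5 = 5·1 + 0
gcd = 1, so the inverse exists. Back-substitute:
1 = 16 − 3·5
1 = −3·21 + 4·16
1 = 4·58 − 11·21
Thus 21·(-11) ≡ 1 (mod 58); reducing, -11 mod 58 = 47.

47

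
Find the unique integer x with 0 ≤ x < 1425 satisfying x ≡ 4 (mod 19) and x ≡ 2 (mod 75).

Write x = 4 + 19·k. Then 19·k ≡ 2 − 4 ≡ 73 (mod 75).
Need 19⁻¹ mod 75. Extended Euclid on (75, 19):
75 = 3·19 + 18
19 = 1·18 + 1
18 = 18·1 + 0
Back-substitute:
1 = 19 − 18
1 = −75 + 4·19
19⁻¹ ≡ 4 (mod 75), so k ≡ 4·73 ≡ 67 (mod 75).
x = 4 + 19·67 = 1277.

1277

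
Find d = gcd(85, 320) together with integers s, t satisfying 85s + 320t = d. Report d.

5

Apply Euclid's algorithm to 320 and 85:
320 = 3×85 + 65
85 = 1×65 + 20
65 = 3×20 + 5
20 = 4×5 + 0
gcd(85, 320) = 5.
Back-substituting:
5 = 65 − 3·20
5 = −3·85 + 4·65
5 = 4·320 − 15·85
So 5 = (4)·320 + (-15)·85.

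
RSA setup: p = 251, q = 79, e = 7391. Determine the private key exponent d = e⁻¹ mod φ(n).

φ(n) = (p−1)(q−1) = 250·78 = 19500.
Need d with 7391·d ≡ 1 (mod 19500). Apply the extended Euclidean algorithm:
19500 = 2*7391 + 4718
7391 = 1*4718 + 2673
4718 = 1*2673 + 2045
2673 = 1*2045 + 628
2045 = 3*628 + 161
628 = 3*161 + 145
161 = 1*145 + 16
145 = 9*16 + 1
16 = 16*1 + 0
Back-substitute:
1 = 145 − 9·16
1 = −9·161 + 10·145
1 = 10·628 − 39·161
1 = −39·2045 + 127·628
1 = 127·2673 − 166·2045
1 = −166·4718 + 293·2673
1 = 293·7391 − 459·4718
1 = −459·19500 + 1211·7391
So 7391·1211 ≡ 1 (mod 19500), hence d = 1211.

1211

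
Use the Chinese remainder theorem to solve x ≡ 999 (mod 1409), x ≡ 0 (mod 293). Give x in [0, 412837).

Write x = 999 + 1409·k. Then 1409·k ≡ 0 − 999 ≡ 173 (mod 293).
Need 1409⁻¹ mod 293. Extended Euclid on (293, 237):
293 = 1·237 + 56
237 = 4·56 + 13
56 = 4·13 + 4
13 = 3·4 + 1
4 = 4·1 + 0
Back-substitute:
1 = 13 − 3·4
1 = −3·56 + 13·13
1 = 13·237 − 55·56
1 = −55·293 + 68·237
1409⁻¹ ≡ 68 (mod 293), so k ≡ 68·173 ≡ 44 (mod 293).
x = 999 + 1409·44 = 62995.

62995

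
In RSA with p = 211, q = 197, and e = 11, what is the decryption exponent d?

22451

φ(n) = (p−1)(q−1) = 210·196 = 41160.
Need d with 11·d ≡ 1 (mod 41160). Apply the extended Euclidean algorithm:
41160 = 3741*11 + 9
11 = 1*9 + 2
9 = 4*2 + 1
2 = 2*1 + 0
Back-substitute:
1 = 9 − 4·2
1 = −4·11 + 5·9
1 = 5·41160 − 18709·11
So 11·(-18709) ≡ 1 (mod 41160), hence d ≡ -18709 ≡ 22451 (mod 41160).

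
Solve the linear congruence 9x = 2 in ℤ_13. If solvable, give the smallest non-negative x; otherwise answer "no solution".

6

First find gcd(9, 13):
13 = 1×9 + 4
9 = 2×4 + 1
4 = 4×1 + 0
gcd = 1, so a unique solution mod 13 exists.
Back-substitute for the Bézout coefficients:
1 = 9 − 2·4
1 = −2·13 + 3·9
So 9·(3) ≡ 1 (mod 13), giving 9⁻¹ ≡ 3.
x ≡ 9⁻¹·2 ≡ 3·2 ≡ 6 (mod 13).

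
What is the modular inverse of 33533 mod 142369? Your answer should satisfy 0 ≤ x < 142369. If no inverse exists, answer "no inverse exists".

gcd(142369, 33533) by repeated division:
142369 = 4·33533 + 8237
33533 = 4·8237 + 585
8237 = 14·585 + 47
585 = 12·47 + 21
47 = 2·21 + 5
21 = 4·5 + 1
5 = 5·1 + 0
The gcd is 1. Working backward:
1 = 21 − 4·5
1 = −4·47 + 9·21
1 = 9·585 − 112·47
1 = −112·8237 + 1577·585
1 = 1577·33533 − 6420·8237
1 = −6420·142369 + 27257·33533
So 33533·27257 ≡ 1 (mod 142369).

27257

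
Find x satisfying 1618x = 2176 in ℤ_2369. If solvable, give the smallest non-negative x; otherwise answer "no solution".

First find gcd(1618, 2369):
2369 = 1·1618 + 751
1618 = 2·751 + 116
751 = 6·116 + 55
116 = 2·55 + 6
55 = 9·6 + 1
6 = 6·1 + 0
gcd = 1, so a unique solution mod 2369 exists.
Back-substitute for the Bézout coefficients:
1 = 55 − 9·6
1 = −9·116 + 19·55
1 = 19·751 − 123·116
1 = −123·1618 + 265·751
1 = 265·2369 − 388·1618
So 1618·(-388) ≡ 1 (mod 2369), giving 1618⁻¹ ≡ 1981.
x ≡ 1618⁻¹·2176 ≡ 1981·2176 ≡ 1445 (mod 2369).

1445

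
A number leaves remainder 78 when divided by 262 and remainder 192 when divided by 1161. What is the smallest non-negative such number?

Write x = 78 + 262·k. Then 262·k ≡ 192 − 78 ≡ 114 (mod 1161).
Need 262⁻¹ mod 1161. Extended Euclid on (1161, 262):
1161 = 4·262 + 113
262 = 2·113 + 36
113 = 3·36 + 5
36 = 7·5 + 1
5 = 5·1 + 0
Back-substitute:
1 = 36 − 7·5
1 = −7·113 + 22·36
1 = 22·262 − 51·113
1 = −51·1161 + 226·262
262⁻¹ ≡ 226 (mod 1161), so k ≡ 226·114 ≡ 222 (mod 1161).
x = 78 + 262·222 = 58242.

58242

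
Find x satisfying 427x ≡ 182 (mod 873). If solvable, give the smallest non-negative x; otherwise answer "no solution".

First find gcd(427, 873):
873 = 2*427 + 19
427 = 22*19 + 9
19 = 2*9 + 1
9 = 9*1 + 0
gcd = 1, so a unique solution mod 873 exists.
Back-substitute for the Bézout coefficients:
1 = 19 − 2·9
1 = −2·427 + 45·19
1 = 45·873 − 92·427
So 427·(-92) ≡ 1 (mod 873), giving 427⁻¹ ≡ 781.
x ≡ 427⁻¹·182 ≡ 781·182 ≡ 716 (mod 873).

716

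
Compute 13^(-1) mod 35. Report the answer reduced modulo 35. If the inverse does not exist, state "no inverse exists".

27

gcd(35, 13) by repeated division:
35 = 2×13 + 9
13 = 1×9 + 4
9 = 2×4 + 1
4 = 4×1 + 0
gcd = 1, so the inverse exists. Back-substitute:
1 = 9 − 2·4
1 = −2·13 + 3·9
1 = 3·35 − 8·13
So 13·(-8) ≡ 1 (mod 35), and -8 ≡ 27 (mod 35).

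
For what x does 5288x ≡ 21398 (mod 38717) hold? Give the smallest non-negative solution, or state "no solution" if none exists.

5056

First find gcd(5288, 38717):
38717 = 7×5288 + 1701
5288 = 3×1701 + 185
1701 = 9×185 + 36
185 = 5×36 + 5
36 = 7×5 + 1
5 = 5×1 + 0
gcd = 1, so a unique solution mod 38717 exists.
Back-substitute for the Bézout coefficients:
1 = 36 − 7·5
1 = −7·185 + 36·36
1 = 36·1701 − 331·185
1 = −331·5288 + 1029·1701
1 = 1029·38717 − 7534·5288
So 5288·(-7534) ≡ 1 (mod 38717), giving 5288⁻¹ ≡ 31183.
x ≡ 5288⁻¹·21398 ≡ 31183·21398 ≡ 5056 (mod 38717).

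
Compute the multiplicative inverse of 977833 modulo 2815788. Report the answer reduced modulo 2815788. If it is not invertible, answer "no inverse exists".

2484001

gcd(2815788, 977833) by repeated division:
2815788 = 2·977833 + 860122
977833 = 1·860122 + 117711
860122 = 7·117711 + 36145
117711 = 3·36145 + 9276
36145 = 3·9276 + 8317
9276 = 1·8317 + 959
8317 = 8·959 + 645
959 = 1·645 + 314
645 = 2·314 + 17
314 = 18·17 + 8
17 = 2·8 + 1
8 = 8·1 + 0
gcd = 1, so the inverse exists. Back-substitute:
1 = 17 − 2·8
1 = −2·314 + 37·17
1 = 37·645 − 76·314
1 = −76·959 + 113·645
1 = 113·8317 − 980·959
1 = −980·9276 + 1093·8317
1 = 1093·36145 − 4259·9276
1 = −4259·117711 + 13870·36145
1 = 13870·860122 − 101349·117711
1 = −101349·977833 + 115219·860122
1 = 115219·2815788 − 331787·977833
Hence 977833⁻¹ ≡ -331787 ≡ 2484001 (mod 2815788).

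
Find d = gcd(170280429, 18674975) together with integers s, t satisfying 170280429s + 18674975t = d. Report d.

Repeated division:
170280429 = 9×18674975 + 2205654
18674975 = 8×2205654 + 1029743
2205654 = 2×1029743 + 146168
1029743 = 7×146168 + 6567
146168 = 22×6567 + 1694
6567 = 3×1694 + 1485
1694 = 1×1485 + 209
1485 = 7×209 + 22
209 = 9×22 + 11
22 = 2×11 + 0
gcd(170280429, 18674975) = 11.
Back-substituting:
11 = 209 − 9·22
11 = −9·1485 + 64·209
11 = 64·1694 − 73·1485
11 = −73·6567 + 283·1694
11 = 283·146168 − 6299·6567
11 = −6299·1029743 + 44376·146168
11 = 44376·2205654 − 95051·1029743
11 = −95051·18674975 + 804784·2205654
11 = 804784·170280429 − 7338107·18674975
So 11 = (804784)·170280429 + (-7338107)·18674975.

11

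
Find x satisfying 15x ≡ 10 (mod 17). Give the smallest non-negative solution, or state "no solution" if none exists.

First find gcd(15, 17):
17 = 1×15 + 2
15 = 7×2 + 1
2 = 2×1 + 0
gcd = 1, so a unique solution mod 17 exists.
Back-substitute for the Bézout coefficients:
1 = 15 − 7·2
1 = −7·17 + 8·15
So 15·(8) ≡ 1 (mod 17), giving 15⁻¹ ≡ 8.
x ≡ 15⁻¹·10 ≡ 8·10 ≡ 12 (mod 17).

12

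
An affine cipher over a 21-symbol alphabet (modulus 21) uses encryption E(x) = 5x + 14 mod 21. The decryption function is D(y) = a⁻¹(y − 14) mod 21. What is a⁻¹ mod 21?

Extended Euclidean algorithm:
21 = 4×5 + 1
5 = 5×1 + 0
Since gcd(5, 21) = 1, back-substitute to write 1 as a combination:
1 = 21 − 4·5
Thus 5·(-4) ≡ 1 (mod 21); reducing, -4 mod 21 = 17.

17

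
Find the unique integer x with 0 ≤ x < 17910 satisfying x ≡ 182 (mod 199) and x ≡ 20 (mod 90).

14510

Write x = 182 + 199·k. Then 199·k ≡ 20 − 182 ≡ 18 (mod 90).
Need 199⁻¹ mod 90. Extended Euclid on (90, 19):
90 = 4×19 + 14
19 = 1×14 + 5
14 = 2×5 + 4
5 = 1×4 + 1
4 = 4×1 + 0
Back-substitute:
1 = 5 − 4
1 = −14 + 3·5
1 = 3·19 − 4·14
1 = −4·90 + 19·19
199⁻¹ ≡ 19 (mod 90), so k ≡ 19·18 ≡ 72 (mod 90).
x = 182 + 199·72 = 14510.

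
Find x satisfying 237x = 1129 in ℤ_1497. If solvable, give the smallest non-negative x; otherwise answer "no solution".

gcd(237, 1497):
1497 = 6·237 + 75
237 = 3·75 + 12
75 = 6·12 + 3
12 = 4·3 + 0
gcd = 3, but 3 ∤ 1129, so the congruence has no solution.

no solution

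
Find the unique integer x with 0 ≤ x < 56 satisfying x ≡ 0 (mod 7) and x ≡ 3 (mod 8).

35

Write x = 0 + 7·k. Then 7·k ≡ 3 − 0 ≡ 3 (mod 8).
Need 7⁻¹ mod 8. Extended Euclid on (8, 7):
8 = 1*7 + 1
7 = 7*1 + 0
Back-substitute:
1 = 8 − 7
7⁻¹ ≡ 7 (mod 8), so k ≡ 7·3 ≡ 5 (mod 8).
x = 0 + 7·5 = 35.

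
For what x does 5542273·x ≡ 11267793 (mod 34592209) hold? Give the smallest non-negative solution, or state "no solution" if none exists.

32603619

First find gcd(5542273, 34592209):
34592209 = 6×5542273 + 1338571
5542273 = 4×1338571 + 187989
1338571 = 7×187989 + 22648
187989 = 8×22648 + 6805
22648 = 3×6805 + 2233
6805 = 3×2233 + 106
2233 = 21×106 + 7
106 = 15×7 + 1
7 = 7×1 + 0
gcd = 1, so a unique solution mod 34592209 exists.
Back-substitute for the Bézout coefficients:
1 = 106 − 15·7
1 = −15·2233 + 316·106
1 = 316·6805 − 963·2233
1 = −963·22648 + 3205·6805
1 = 3205·187989 − 26603·22648
1 = −26603·1338571 + 189426·187989
1 = 189426·5542273 − 784307·1338571
1 = −784307·34592209 + 4895268·5542273
So 5542273·(4895268) ≡ 1 (mod 34592209), giving 5542273⁻¹ ≡ 4895268.
x ≡ 5542273⁻¹·11267793 ≡ 4895268·11267793 ≡ 32603619 (mod 34592209).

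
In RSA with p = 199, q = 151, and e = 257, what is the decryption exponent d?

25193

φ(n) = (p−1)(q−1) = 198·150 = 29700.
Need d with 257·d ≡ 1 (mod 29700). Apply the extended Euclidean algorithm:
29700 = 115×257 + 145
257 = 1×145 + 112
145 = 1×112 + 33
112 = 3×33 + 13
33 = 2×13 + 7
13 = 1×7 + 6
7 = 1×6 + 1
6 = 6×1 + 0
Back-substitute:
1 = 7 − 6
1 = −13 + 2·7
1 = 2·33 − 5·13
1 = −5·112 + 17·33
1 = 17·145 − 22·112
1 = −22·257 + 39·145
1 = 39·29700 − 4507·257
So 257·(-4507) ≡ 1 (mod 29700), hence d ≡ -4507 ≡ 25193 (mod 29700).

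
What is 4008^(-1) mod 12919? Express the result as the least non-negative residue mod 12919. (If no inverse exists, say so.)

12587

Extended Euclidean algorithm:
12919 = 3×4008 + 895
4008 = 4×895 + 428
895 = 2×428 + 39
428 = 10×39 + 38
39 = 1×38 + 1
38 = 38×1 + 0
The gcd is 1. Working backward:
1 = 39 − 38
1 = −428 + 11·39
1 = 11·895 − 23·428
1 = −23·4008 + 103·895
1 = 103·12919 − 332·4008
So 4008·(-332) ≡ 1 (mod 12919), and -332 ≡ 12587 (mod 12919).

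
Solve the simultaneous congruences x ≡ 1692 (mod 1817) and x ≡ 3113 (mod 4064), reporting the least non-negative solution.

3819209

Write x = 1692 + 1817·k. Then 1817·k ≡ 3113 − 1692 ≡ 1421 (mod 4064).
Need 1817⁻¹ mod 4064. Extended Euclid on (4064, 1817):
4064 = 2*1817 + 430
1817 = 4*430 + 97
430 = 4*97 + 42
97 = 2*42 + 13
42 = 3*13 + 3
13 = 4*3 + 1
3 = 3*1 + 0
Back-substitute:
1 = 13 − 4·3
1 = −4·42 + 13·13
1 = 13·97 − 30·42
1 = −30·430 + 133·97
1 = 133·1817 − 562·430
1 = −562·4064 + 1257·1817
1817⁻¹ ≡ 1257 (mod 4064), so k ≡ 1257·1421 ≡ 2101 (mod 4064).
x = 1692 + 1817·2101 = 3819209.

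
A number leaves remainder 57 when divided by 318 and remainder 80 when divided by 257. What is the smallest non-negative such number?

22953

Write x = 57 + 318·k. Then 318·k ≡ 80 − 57 ≡ 23 (mod 257).
Need 318⁻¹ mod 257. Extended Euclid on (257, 61):
257 = 4*61 + 13
61 = 4*13 + 9
13 = 1*9 + 4
9 = 2*4 + 1
4 = 4*1 + 0
Back-substitute:
1 = 9 − 2·4
1 = −2·13 + 3·9
1 = 3·61 − 14·13
1 = −14·257 + 59·61
318⁻¹ ≡ 59 (mod 257), so k ≡ 59·23 ≡ 72 (mod 257).
x = 57 + 318·72 = 22953.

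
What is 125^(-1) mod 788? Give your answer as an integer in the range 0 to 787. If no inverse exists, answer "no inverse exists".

145

Apply the Euclidean algorithm to 788 and 125:
788 = 6×125 + 38
125 = 3×38 + 11
38 = 3×11 + 5
11 = 2×5 + 1
5 = 5×1 + 0
gcd = 1, so the inverse exists. Back-substitute:
1 = 11 − 2·5
1 = −2·38 + 7·11
1 = 7·125 − 23·38
1 = −23·788 + 145·125
So 125·145 ≡ 1 (mod 788).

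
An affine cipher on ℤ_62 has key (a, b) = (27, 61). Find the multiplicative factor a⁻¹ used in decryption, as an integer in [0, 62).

23

Apply the Euclidean algorithm to 62 and 27:
62 = 2*27 + 8
27 = 3*8 + 3
8 = 2*3 + 2
3 = 1*2 + 1
2 = 2*1 + 0
The gcd is 1. Working backward:
1 = 3 − 2
1 = −8 + 3·3
1 = 3·27 − 10·8
1 = −10·62 + 23·27
So 27·23 ≡ 1 (mod 62).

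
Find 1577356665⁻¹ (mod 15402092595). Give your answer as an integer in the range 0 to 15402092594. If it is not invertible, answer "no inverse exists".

Euclidean algorithm on 15402092595, 1577356665:
15402092595 = 9·1577356665 + 1205882610
1577356665 = 1·1205882610 + 371474055
1205882610 = 3·371474055 + 91460445
371474055 = 4·91460445 + 5632275
91460445 = 16·5632275 + 1344045
5632275 = 4·1344045 + 256095
1344045 = 5·256095 + 63570
256095 = 4·63570 + 1815
63570 = 35·1815 + 45
1815 = 40·45 + 15
45 = 3·15 + 0
The gcd is 15, not 1, hence no inverse exists.

no inverse exists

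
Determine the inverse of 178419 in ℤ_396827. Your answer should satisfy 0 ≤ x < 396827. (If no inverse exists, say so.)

130721

Apply the Euclidean algorithm to 396827 and 178419:
396827 = 2×178419 + 39989
178419 = 4×39989 + 18463
39989 = 2×18463 + 3063
18463 = 6×3063 + 85
3063 = 36×85 + 3
85 = 28×3 + 1
3 = 3×1 + 0
The gcd is 1. Working backward:
1 = 85 − 28·3
1 = −28·3063 + 1009·85
1 = 1009·18463 − 6082·3063
1 = −6082·39989 + 13173·18463
1 = 13173·178419 − 58774·39989
1 = −58774·396827 + 130721·178419
So 178419·130721 ≡ 1 (mod 396827).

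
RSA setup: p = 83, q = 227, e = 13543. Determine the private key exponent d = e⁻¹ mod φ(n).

φ(n) = (p−1)(q−1) = 82·226 = 18532.
Need d with 13543·d ≡ 1 (mod 18532). Apply the extended Euclidean algorithm:
18532 = 1×13543 + 4989
13543 = 2×4989 + 3565
4989 = 1×3565 + 1424
3565 = 2×1424 + 717
1424 = 1×717 + 707
717 = 1×707 + 10
707 = 70×10 + 7
10 = 1×7 + 3
7 = 2×3 + 1
3 = 3×1 + 0
Back-substitute:
1 = 7 − 2·3
1 = −2·10 + 3·7
1 = 3·707 − 212·10
1 = −212·717 + 215·707
1 = 215·1424 − 427·717
1 = −427·3565 + 1069·1424
1 = 1069·4989 − 1496·3565
1 = −1496·13543 + 4061·4989
1 = 4061·18532 − 5557·13543
So 13543·(-5557) ≡ 1 (mod 18532), hence d ≡ -5557 ≡ 12975 (mod 18532).

12975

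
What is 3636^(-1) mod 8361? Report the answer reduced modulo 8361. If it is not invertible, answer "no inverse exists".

Compute gcd(3636, 8361):
8361 = 2×3636 + 1089
3636 = 3×1089 + 369
1089 = 2×369 + 351
369 = 1×351 + 18
351 = 19×18 + 9
18 = 2×9 + 0
Since gcd = 9 > 1, 3636 is not a unit mod 8361.

no inverse exists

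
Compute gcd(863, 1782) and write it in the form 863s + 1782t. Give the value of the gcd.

Apply Euclid's algorithm to 1782 and 863:
1782 = 2*863 + 56
863 = 15*56 + 23
56 = 2*23 + 10
23 = 2*10 + 3
10 = 3*3 + 1
3 = 3*1 + 0
gcd(863, 1782) = 1.
Express as a combination:
1 = 10 − 3·3
1 = −3·23 + 7·10
1 = 7·56 − 17·23
1 = −17·863 + 262·56
1 = 262·1782 − 541·863
So 1 = (262)·1782 + (-541)·863.

1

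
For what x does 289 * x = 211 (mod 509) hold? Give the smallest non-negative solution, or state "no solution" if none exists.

First find gcd(289, 509):
509 = 1·289 + 220
289 = 1·220 + 69
220 = 3·69 + 13
69 = 5·13 + 4
13 = 3·4 + 1
4 = 4·1 + 0
gcd = 1, so a unique solution mod 509 exists.
Back-substitute for the Bézout coefficients:
1 = 13 − 3·4
1 = −3·69 + 16·13
1 = 16·220 − 51·69
1 = −51·289 + 67·220
1 = 67·509 − 118·289
So 289·(-118) ≡ 1 (mod 509), giving 289⁻¹ ≡ 391.
x ≡ 289⁻¹·211 ≡ 391·211 ≡ 43 (mod 509).

43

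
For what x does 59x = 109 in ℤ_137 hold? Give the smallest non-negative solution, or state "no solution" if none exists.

First find gcd(59, 137):
137 = 2×59 + 19
59 = 3×19 + 2
19 = 9×2 + 1
2 = 2×1 + 0
gcd = 1, so a unique solution mod 137 exists.
Back-substitute for the Bézout coefficients:
1 = 19 − 9·2
1 = −9·59 + 28·19
1 = 28·137 − 65·59
So 59·(-65) ≡ 1 (mod 137), giving 59⁻¹ ≡ 72.
x ≡ 59⁻¹·109 ≡ 72·109 ≡ 39 (mod 137).

39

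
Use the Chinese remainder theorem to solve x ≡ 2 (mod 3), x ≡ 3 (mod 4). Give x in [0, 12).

11

Write x = 2 + 3·k. Then 3·k ≡ 3 − 2 ≡ 1 (mod 4).
Need 3⁻¹ mod 4. Extended Euclid on (4, 3):
4 = 1*3 + 1
3 = 3*1 + 0
Back-substitute:
1 = 4 − 3
3⁻¹ ≡ 3 (mod 4), so k ≡ 3·1 ≡ 3 (mod 4).
x = 2 + 3·3 = 11.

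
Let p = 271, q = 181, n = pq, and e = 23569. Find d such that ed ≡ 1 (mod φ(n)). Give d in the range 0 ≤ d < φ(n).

13729

φ(n) = (p−1)(q−1) = 270·180 = 48600.
Need d with 23569·d ≡ 1 (mod 48600). Apply the extended Euclidean algorithm:
48600 = 2·23569 + 1462
23569 = 16·1462 + 177
1462 = 8·177 + 46
177 = 3·46 + 39
46 = 1·39 + 7
39 = 5·7 + 4
7 = 1·4 + 3
4 = 1·3 + 1
3 = 3·1 + 0
Back-substitute:
1 = 4 − 3
1 = −7 + 2·4
1 = 2·39 − 11·7
1 = −11·46 + 13·39
1 = 13·177 − 50·46
1 = −50·1462 + 413·177
1 = 413·23569 − 6658·1462
1 = −6658·48600 + 13729·23569
So 23569·13729 ≡ 1 (mod 48600), hence d = 13729.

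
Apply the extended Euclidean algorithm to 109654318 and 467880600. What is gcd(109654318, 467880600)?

Apply Euclid's algorithm to 467880600 and 109654318:
467880600 = 4*109654318 + 29263328
109654318 = 3*29263328 + 21864334
29263328 = 1*21864334 + 7398994
21864334 = 2*7398994 + 7066346
7398994 = 1*7066346 + 332648
7066346 = 21*332648 + 80738
332648 = 4*80738 + 9696
80738 = 8*9696 + 3170
9696 = 3*3170 + 186
3170 = 17*186 + 8
186 = 23*8 + 2
8 = 4*2 + 0
gcd(109654318, 467880600) = 2.
Working backward:
2 = 186 − 23·8
2 = −23·3170 + 392·186
2 = 392·9696 − 1199·3170
2 = −1199·80738 + 9984·9696
2 = 9984·332648 − 41135·80738
2 = −41135·7066346 + 873819·332648
2 = 873819·7398994 − 914954·7066346
2 = −914954·21864334 + 2703727·7398994
2 = 2703727·29263328 − 3618681·21864334
2 = −3618681·109654318 + 13559770·29263328
2 = 13559770·467880600 − 57857761·109654318
So 2 = (13559770)·467880600 + (-57857761)·109654318.

2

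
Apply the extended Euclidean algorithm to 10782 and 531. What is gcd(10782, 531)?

Repeated division:
10782 = 20·531 + 162
531 = 3·162 + 45
162 = 3·45 + 27
45 = 1·27 + 18
27 = 1·18 + 9
18 = 2·9 + 0
gcd(10782, 531) = 9.
Working backward:
9 = 27 − 18
9 = −45 + 2·27
9 = 2·162 − 7·45
9 = −7·531 + 23·162
9 = 23·10782 − 467·531
So 9 = (23)·10782 + (-467)·531.

9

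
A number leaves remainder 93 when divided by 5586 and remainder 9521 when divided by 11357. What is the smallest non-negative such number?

Write x = 93 + 5586·k. Then 5586·k ≡ 9521 − 93 ≡ 9428 (mod 11357).
Need 5586⁻¹ mod 11357. Extended Euclid on (11357, 5586):
11357 = 2*5586 + 185
5586 = 30*185 + 36
185 = 5*36 + 5
36 = 7*5 + 1
5 = 5*1 + 0
Back-substitute:
1 = 36 − 7·5
1 = −7·185 + 36·36
1 = 36·5586 − 1087·185
1 = −1087·11357 + 2210·5586
5586⁻¹ ≡ 2210 (mod 11357), so k ≡ 2210·9428 ≡ 7142 (mod 11357).
x = 93 + 5586·7142 = 39895305.

39895305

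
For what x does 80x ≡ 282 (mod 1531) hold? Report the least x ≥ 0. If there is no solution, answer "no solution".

348

First find gcd(80, 1531):
1531 = 19·80 + 11
80 = 7·11 + 3
11 = 3·3 + 2
3 = 1·2 + 1
2 = 2·1 + 0
gcd = 1, so a unique solution mod 1531 exists.
Back-substitute for the Bézout coefficients:
1 = 3 − 2
1 = −11 + 4·3
1 = 4·80 − 29·11
1 = −29·1531 + 555·80
So 80·(555) ≡ 1 (mod 1531), giving 80⁻¹ ≡ 555.
x ≡ 80⁻¹·282 ≡ 555·282 ≡ 348 (mod 1531).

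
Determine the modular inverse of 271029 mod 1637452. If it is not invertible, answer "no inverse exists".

1536545

Extended Euclidean algorithm:
1637452 = 6·271029 + 11278
271029 = 24·11278 + 357
11278 = 31·357 + 211
357 = 1·211 + 146
211 = 1·146 + 65
146 = 2·65 + 16
65 = 4·16 + 1
16 = 16·1 + 0
The gcd is 1. Working backward:
1 = 65 − 4·16
1 = −4·146 + 9·65
1 = 9·211 − 13·146
1 = −13·357 + 22·211
1 = 22·11278 − 695·357
1 = −695·271029 + 16702·11278
1 = 16702·1637452 − 100907·271029
Hence 271029⁻¹ ≡ -100907 ≡ 1536545 (mod 1637452).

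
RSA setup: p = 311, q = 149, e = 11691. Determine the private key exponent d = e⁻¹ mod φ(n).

33891

φ(n) = (p−1)(q−1) = 310·148 = 45880.
Need d with 11691·d ≡ 1 (mod 45880). Apply the extended Euclidean algorithm:
45880 = 3*11691 + 10807
11691 = 1*10807 + 884
10807 = 12*884 + 199
884 = 4*199 + 88
199 = 2*88 + 23
88 = 3*23 + 19
23 = 1*19 + 4
19 = 4*4 + 3
4 = 1*3 + 1
3 = 3*1 + 0
Back-substitute:
1 = 4 − 3
1 = −19 + 5·4
1 = 5·23 − 6·19
1 = −6·88 + 23·23
1 = 23·199 − 52·88
1 = −52·884 + 231·199
1 = 231·10807 − 2824·884
1 = −2824·11691 + 3055·10807
1 = 3055·45880 − 11989·11691
So 11691·(-11989) ≡ 1 (mod 45880), hence d ≡ -11989 ≡ 33891 (mod 45880).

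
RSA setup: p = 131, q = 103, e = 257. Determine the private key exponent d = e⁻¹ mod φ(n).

φ(n) = (p−1)(q−1) = 130·102 = 13260.
Need d with 257·d ≡ 1 (mod 13260). Apply the extended Euclidean algorithm:
13260 = 51×257 + 153
257 = 1×153 + 104
153 = 1×104 + 49
104 = 2×49 + 6
49 = 8×6 + 1
6 = 6×1 + 0
Back-substitute:
1 = 49 − 8·6
1 = −8·104 + 17·49
1 = 17·153 − 25·104
1 = −25·257 + 42·153
1 = 42·13260 − 2167·257
So 257·(-2167) ≡ 1 (mod 13260), hence d ≡ -2167 ≡ 11093 (mod 13260).

11093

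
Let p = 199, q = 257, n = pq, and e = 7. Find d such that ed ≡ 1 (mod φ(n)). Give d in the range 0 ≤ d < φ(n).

φ(n) = (p−1)(q−1) = 198·256 = 50688.
Need d with 7·d ≡ 1 (mod 50688). Apply the extended Euclidean algorithm:
50688 = 7241*7 + 1
7 = 7*1 + 0
Back-substitute:
1 = 50688 − 7241·7
So 7·(-7241) ≡ 1 (mod 50688), hence d ≡ -7241 ≡ 43447 (mod 50688).

43447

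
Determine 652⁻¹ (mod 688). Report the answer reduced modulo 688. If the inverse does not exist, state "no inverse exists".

Compute gcd(652, 688):
688 = 1*652 + 36
652 = 18*36 + 4
36 = 9*4 + 0
The gcd is 4, not 1, hence no inverse exists.

no inverse exists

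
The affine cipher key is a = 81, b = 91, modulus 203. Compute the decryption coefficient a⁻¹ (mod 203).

Run Euclid on (203, 81):
203 = 2·81 + 41
81 = 1·41 + 40
41 = 1·40 + 1
40 = 40·1 + 0
gcd = 1, so the inverse exists. Back-substitute:
1 = 41 − 40
1 = −81 + 2·41
1 = 2·203 − 5·81
So 81·(-5) ≡ 1 (mod 203), and -5 ≡ 198 (mod 203).

198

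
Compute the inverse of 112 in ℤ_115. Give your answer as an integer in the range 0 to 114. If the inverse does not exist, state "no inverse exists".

gcd(115, 112) by repeated division:
115 = 1·112 + 3
112 = 37·3 + 1
3 = 3·1 + 0
Since gcd(112, 115) = 1, back-substitute to write 1 as a combination:
1 = 112 − 37·3
1 = −37·115 + 38·112
So 112·38 ≡ 1 (mod 115).

38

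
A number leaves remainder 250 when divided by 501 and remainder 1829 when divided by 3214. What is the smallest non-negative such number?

1579903

Write x = 250 + 501·k. Then 501·k ≡ 1829 − 250 ≡ 1579 (mod 3214).
Need 501⁻¹ mod 3214. Extended Euclid on (3214, 501):
3214 = 6·501 + 208
501 = 2·208 + 85
208 = 2·85 + 38
85 = 2·38 + 9
38 = 4·9 + 2
9 = 4·2 + 1
2 = 2·1 + 0
Back-substitute:
1 = 9 − 4·2
1 = −4·38 + 17·9
1 = 17·85 − 38·38
1 = −38·208 + 93·85
1 = 93·501 − 224·208
1 = −224·3214 + 1437·501
501⁻¹ ≡ 1437 (mod 3214), so k ≡ 1437·1579 ≡ 3153 (mod 3214).
x = 250 + 501·3153 = 1579903.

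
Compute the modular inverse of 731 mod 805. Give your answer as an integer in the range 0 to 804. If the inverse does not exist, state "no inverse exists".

Run Euclid on (805, 731):
805 = 1*731 + 74
731 = 9*74 + 65
74 = 1*65 + 9
65 = 7*9 + 2
9 = 4*2 + 1
2 = 2*1 + 0
Since gcd(731, 805) = 1, back-substitute to write 1 as a combination:
1 = 9 − 4·2
1 = −4·65 + 29·9
1 = 29·74 − 33·65
1 = −33·731 + 326·74
1 = 326·805 − 359·731
So 731·(-359) ≡ 1 (mod 805), and -359 ≡ 446 (mod 805).

446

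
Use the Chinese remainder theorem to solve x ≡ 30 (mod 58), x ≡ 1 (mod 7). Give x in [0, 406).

Write x = 30 + 58·k. Then 58·k ≡ 1 − 30 ≡ 6 (mod 7).
Need 58⁻¹ mod 7. Extended Euclid on (7, 2):
7 = 3*2 + 1
2 = 2*1 + 0
Back-substitute:
1 = 7 − 3·2
58⁻¹ ≡ 4 (mod 7), so k ≡ 4·6 ≡ 3 (mod 7).
x = 30 + 58·3 = 204.

204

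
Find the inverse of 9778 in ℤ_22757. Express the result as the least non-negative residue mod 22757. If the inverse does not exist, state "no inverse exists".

Apply the Euclidean algorithm to 22757 and 9778:
22757 = 2*9778 + 3201
9778 = 3*3201 + 175
3201 = 18*175 + 51
175 = 3*51 + 22
51 = 2*22 + 7
22 = 3*7 + 1
7 = 7*1 + 0
gcd = 1, so the inverse exists. Back-substitute:
1 = 22 − 3·7
1 = −3·51 + 7·22
1 = 7·175 − 24·51
1 = −24·3201 + 439·175
1 = 439·9778 − 1341·3201
1 = −1341·22757 + 3121·9778
So 9778·3121 ≡ 1 (mod 22757).

3121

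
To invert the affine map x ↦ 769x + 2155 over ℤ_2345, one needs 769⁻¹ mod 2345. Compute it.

gcd(2345, 769) by repeated division:
2345 = 3·769 + 38
769 = 20·38 + 9
38 = 4·9 + 2
9 = 4·2 + 1
2 = 2·1 + 0
Since gcd(769, 2345) = 1, back-substitute to write 1 as a combination:
1 = 9 − 4·2
1 = −4·38 + 17·9
1 = 17·769 − 344·38
1 = −344·2345 + 1049·769
So 769·1049 ≡ 1 (mod 2345).

1049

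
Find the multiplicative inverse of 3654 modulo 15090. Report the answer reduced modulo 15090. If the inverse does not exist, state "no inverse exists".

no inverse exists

Euclidean algorithm on 15090, 3654:
15090 = 4×3654 + 474
3654 = 7×474 + 336
474 = 1×336 + 138
336 = 2×138 + 60
138 = 2×60 + 18
60 = 3×18 + 6
18 = 3×6 + 0
The gcd is 6, not 1, hence no inverse exists.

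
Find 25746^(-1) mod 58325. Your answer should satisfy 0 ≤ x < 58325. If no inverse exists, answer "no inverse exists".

26956

gcd(58325, 25746) by repeated division:
58325 = 2×25746 + 6833
25746 = 3×6833 + 5247
6833 = 1×5247 + 1586
5247 = 3×1586 + 489
1586 = 3×489 + 119
489 = 4×119 + 13
119 = 9×13 + 2
13 = 6×2 + 1
2 = 2×1 + 0
gcd = 1, so the inverse exists. Back-substitute:
1 = 13 − 6·2
1 = −6·119 + 55·13
1 = 55·489 − 226·119
1 = −226·1586 + 733·489
1 = 733·5247 − 2425·1586
1 = −2425·6833 + 3158·5247
1 = 3158·25746 − 11899·6833
1 = −11899·58325 + 26956·25746
So 25746·26956 ≡ 1 (mod 58325).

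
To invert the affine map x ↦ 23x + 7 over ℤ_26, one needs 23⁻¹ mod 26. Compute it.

17

Extended Euclidean algorithm:
26 = 1×23 + 3
23 = 7×3 + 2
3 = 1×2 + 1
2 = 2×1 + 0
The gcd is 1. Working backward:
1 = 3 − 2
1 = −23 + 8·3
1 = 8·26 − 9·23
Thus 23·(-9) ≡ 1 (mod 26); reducing, -9 mod 26 = 17.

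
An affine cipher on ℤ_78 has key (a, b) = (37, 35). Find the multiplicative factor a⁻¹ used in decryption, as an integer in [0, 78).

19

Run Euclid on (78, 37):
78 = 2*37 + 4
37 = 9*4 + 1
4 = 4*1 + 0
Since gcd(37, 78) = 1, back-substitute to write 1 as a combination:
1 = 37 − 9·4
1 = −9·78 + 19·37
So 37·19 ≡ 1 (mod 78).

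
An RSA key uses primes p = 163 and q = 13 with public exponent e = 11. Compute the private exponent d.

707

φ(n) = (p−1)(q−1) = 162·12 = 1944.
Need d with 11·d ≡ 1 (mod 1944). Apply the extended Euclidean algorithm:
1944 = 176×11 + 8
11 = 1×8 + 3
8 = 2×3 + 2
3 = 1×2 + 1
2 = 2×1 + 0
Back-substitute:
1 = 3 − 2
1 = −8 + 3·3
1 = 3·11 − 4·8
1 = −4·1944 + 707·11
So 11·707 ≡ 1 (mod 1944), hence d = 707.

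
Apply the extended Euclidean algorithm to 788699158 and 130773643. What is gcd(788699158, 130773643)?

13

Apply Euclid's algorithm to 788699158 and 130773643:
788699158 = 6×130773643 + 4057300
130773643 = 32×4057300 + 940043
4057300 = 4×940043 + 297128
940043 = 3×297128 + 48659
297128 = 6×48659 + 5174
48659 = 9×5174 + 2093
5174 = 2×2093 + 988
2093 = 2×988 + 117
988 = 8×117 + 52
117 = 2×52 + 13
52 = 4×13 + 0
gcd(788699158, 130773643) = 13.
Working backward:
13 = 117 − 2·52
13 = −2·988 + 17·117
13 = 17·2093 − 36·988
13 = −36·5174 + 89·2093
13 = 89·48659 − 837·5174
13 = −837·297128 + 5111·48659
13 = 5111·940043 − 16170·297128
13 = −16170·4057300 + 69791·940043
13 = 69791·130773643 − 2249482·4057300
13 = −2249482·788699158 + 13566683·130773643
So 13 = (-2249482)·788699158 + (13566683)·130773643.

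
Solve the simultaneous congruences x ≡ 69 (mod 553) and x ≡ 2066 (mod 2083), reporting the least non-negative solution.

Write x = 69 + 553·k. Then 553·k ≡ 2066 − 69 ≡ 1997 (mod 2083).
Need 553⁻¹ mod 2083. Extended Euclid on (2083, 553):
2083 = 3·553 + 424
553 = 1·424 + 129
424 = 3·129 + 37
129 = 3·37 + 18
37 = 2·18 + 1
18 = 18·1 + 0
Back-substitute:
1 = 37 − 2·18
1 = −2·129 + 7·37
1 = 7·424 − 23·129
1 = −23·553 + 30·424
1 = 30·2083 − 113·553
553⁻¹ ≡ 1970 (mod 2083), so k ≡ 1970·1997 ≡ 1386 (mod 2083).
x = 69 + 553·1386 = 766527.

766527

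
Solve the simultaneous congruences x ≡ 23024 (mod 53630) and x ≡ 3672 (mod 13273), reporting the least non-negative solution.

Write x = 23024 + 53630·k. Then 53630·k ≡ 3672 − 23024 ≡ 7194 (mod 13273).
Need 53630⁻¹ mod 13273. Extended Euclid on (13273, 538):
13273 = 24·538 + 361
538 = 1·361 + 177
361 = 2·177 + 7
177 = 25·7 + 2
7 = 3·2 + 1
2 = 2·1 + 0
Back-substitute:
1 = 7 − 3·2
1 = −3·177 + 76·7
1 = 76·361 − 155·177
1 = −155·538 + 231·361
1 = 231·13273 − 5699·538
53630⁻¹ ≡ 7574 (mod 13273), so k ≡ 7574·7194 ≡ 1691 (mod 13273).
x = 23024 + 53630·1691 = 90711354.

90711354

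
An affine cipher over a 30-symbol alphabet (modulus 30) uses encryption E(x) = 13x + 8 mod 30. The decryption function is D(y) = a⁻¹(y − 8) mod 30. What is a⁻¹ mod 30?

7

Extended Euclidean algorithm:
30 = 2*13 + 4
13 = 3*4 + 1
4 = 4*1 + 0
Since gcd(13, 30) = 1, back-substitute to write 1 as a combination:
1 = 13 − 3·4
1 = −3·30 + 7·13
So 13·7 ≡ 1 (mod 30).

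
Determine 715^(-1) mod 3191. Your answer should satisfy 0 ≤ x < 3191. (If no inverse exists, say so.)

gcd(3191, 715) by repeated division:
3191 = 4×715 + 331
715 = 2×331 + 53
331 = 6×53 + 13
53 = 4×13 + 1
13 = 13×1 + 0
Since gcd(715, 3191) = 1, back-substitute to write 1 as a combination:
1 = 53 − 4·13
1 = −4·331 + 25·53
1 = 25·715 − 54·331
1 = −54·3191 + 241·715
So 715·241 ≡ 1 (mod 3191).

241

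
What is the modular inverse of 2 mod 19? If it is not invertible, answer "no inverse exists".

Run Euclid on (19, 2):
19 = 9*2 + 1
2 = 2*1 + 0
The gcd is 1. Working backward:
1 = 19 − 9·2
So 2·(-9) ≡ 1 (mod 19), and -9 ≡ 10 (mod 19).

10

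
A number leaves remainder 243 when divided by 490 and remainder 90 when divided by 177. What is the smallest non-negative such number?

10533

Write x = 243 + 490·k. Then 490·k ≡ 90 − 243 ≡ 24 (mod 177).
Need 490⁻¹ mod 177. Extended Euclid on (177, 136):
177 = 1·136 + 41
136 = 3·41 + 13
41 = 3·13 + 2
13 = 6·2 + 1
2 = 2·1 + 0
Back-substitute:
1 = 13 − 6·2
1 = −6·41 + 19·13
1 = 19·136 − 63·41
1 = −63·177 + 82·136
490⁻¹ ≡ 82 (mod 177), so k ≡ 82·24 ≡ 21 (mod 177).
x = 243 + 490·21 = 10533.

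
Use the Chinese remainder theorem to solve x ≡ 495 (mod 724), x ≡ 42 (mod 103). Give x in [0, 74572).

40315

Write x = 495 + 724·k. Then 724·k ≡ 42 − 495 ≡ 62 (mod 103).
Need 724⁻¹ mod 103. Extended Euclid on (103, 3):
103 = 34*3 + 1
3 = 3*1 + 0
Back-substitute:
1 = 103 − 34·3
724⁻¹ ≡ 69 (mod 103), so k ≡ 69·62 ≡ 55 (mod 103).
x = 495 + 724·55 = 40315.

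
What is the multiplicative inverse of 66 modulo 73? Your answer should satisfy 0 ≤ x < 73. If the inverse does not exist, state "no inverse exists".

52

Extended Euclidean algorithm:
73 = 1·66 + 7
66 = 9·7 + 3
7 = 2·3 + 1
3 = 3·1 + 0
gcd = 1, so the inverse exists. Back-substitute:
1 = 7 − 2·3
1 = −2·66 + 19·7
1 = 19·73 − 21·66
So 66·(-21) ≡ 1 (mod 73), and -21 ≡ 52 (mod 73).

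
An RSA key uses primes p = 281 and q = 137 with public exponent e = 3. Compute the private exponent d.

25387

φ(n) = (p−1)(q−1) = 280·136 = 38080.
Need d with 3·d ≡ 1 (mod 38080). Apply the extended Euclidean algorithm:
38080 = 12693×3 + 1
3 = 3×1 + 0
Back-substitute:
1 = 38080 − 12693·3
So 3·(-12693) ≡ 1 (mod 38080), hence d ≡ -12693 ≡ 25387 (mod 38080).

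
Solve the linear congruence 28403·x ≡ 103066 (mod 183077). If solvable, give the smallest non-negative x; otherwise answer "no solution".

First find gcd(28403, 183077):
183077 = 6×28403 + 12659
28403 = 2×12659 + 3085
12659 = 4×3085 + 319
3085 = 9×319 + 214
319 = 1×214 + 105
214 = 2×105 + 4
105 = 26×4 + 1
4 = 4×1 + 0
gcd = 1, so a unique solution mod 183077 exists.
Back-substitute for the Bézout coefficients:
1 = 105 − 26·4
1 = −26·214 + 53·105
1 = 53·319 − 79·214
1 = −79·3085 + 764·319
1 = 764·12659 − 3135·3085
1 = −3135·28403 + 7034·12659
1 = 7034·183077 − 45339·28403
So 28403·(-45339) ≡ 1 (mod 183077), giving 28403⁻¹ ≡ 137738.
x ≡ 28403⁻¹·103066 ≡ 137738·103066 ≡ 131051 (mod 183077).

131051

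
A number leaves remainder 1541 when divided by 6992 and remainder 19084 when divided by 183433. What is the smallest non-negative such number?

716324949

Write x = 1541 + 6992·k. Then 6992·k ≡ 19084 − 1541 ≡ 17543 (mod 183433).
Need 6992⁻¹ mod 183433. Extended Euclid on (183433, 6992):
183433 = 26·6992 + 1641
6992 = 4·1641 + 428
1641 = 3·428 + 357
428 = 1·357 + 71
357 = 5·71 + 2
71 = 35·2 + 1
2 = 2·1 + 0
Back-substitute:
1 = 71 − 35·2
1 = −35·357 + 176·71
1 = 176·428 − 211·357
1 = −211·1641 + 809·428
1 = 809·6992 − 3447·1641
1 = −3447·183433 + 90431·6992
6992⁻¹ ≡ 90431 (mod 183433), so k ≡ 90431·17543 ≡ 102449 (mod 183433).
x = 1541 + 6992·102449 = 716324949.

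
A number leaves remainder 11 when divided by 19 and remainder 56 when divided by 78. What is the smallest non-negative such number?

Write x = 11 + 19·k. Then 19·k ≡ 56 − 11 ≡ 45 (mod 78).
Need 19⁻¹ mod 78. Extended Euclid on (78, 19):
78 = 4×19 + 2
19 = 9×2 + 1
2 = 2×1 + 0
Back-substitute:
1 = 19 − 9·2
1 = −9·78 + 37·19
19⁻¹ ≡ 37 (mod 78), so k ≡ 37·45 ≡ 27 (mod 78).
x = 11 + 19·27 = 524.

524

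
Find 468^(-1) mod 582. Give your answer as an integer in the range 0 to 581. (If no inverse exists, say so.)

no inverse exists

Compute gcd(468, 582):
582 = 1·468 + 114
468 = 4·114 + 12
114 = 9·12 + 6
12 = 2·6 + 0
gcd(468, 582) = 6 ≠ 1, so 468 has no multiplicative inverse modulo 582.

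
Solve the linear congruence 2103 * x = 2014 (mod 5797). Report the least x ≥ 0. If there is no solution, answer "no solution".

First find gcd(2103, 5797):
5797 = 2·2103 + 1591
2103 = 1·1591 + 512
1591 = 3·512 + 55
512 = 9·55 + 17
55 = 3·17 + 4
17 = 4·4 + 1
4 = 4·1 + 0
gcd = 1, so a unique solution mod 5797 exists.
Back-substitute for the Bézout coefficients:
1 = 17 − 4·4
1 = −4·55 + 13·17
1 = 13·512 − 121·55
1 = −121·1591 + 376·512
1 = 376·2103 − 497·1591
1 = −497·5797 + 1370·2103
So 2103·(1370) ≡ 1 (mod 5797), giving 2103⁻¹ ≡ 1370.
x ≡ 2103⁻¹·2014 ≡ 1370·2014 ≡ 5605 (mod 5797).

5605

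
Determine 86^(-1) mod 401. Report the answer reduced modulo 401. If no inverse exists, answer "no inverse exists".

14

Run Euclid on (401, 86):
401 = 4·86 + 57
86 = 1·57 + 29
57 = 1·29 + 28
29 = 1·28 + 1
28 = 28·1 + 0
The gcd is 1. Working backward:
1 = 29 − 28
1 = −57 + 2·29
1 = 2·86 − 3·57
1 = −3·401 + 14·86
So 86·14 ≡ 1 (mod 401).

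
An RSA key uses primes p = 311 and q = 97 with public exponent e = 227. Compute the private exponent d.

19403

φ(n) = (p−1)(q−1) = 310·96 = 29760.
Need d with 227·d ≡ 1 (mod 29760). Apply the extended Euclidean algorithm:
29760 = 131·227 + 23
227 = 9·23 + 20
23 = 1·20 + 3
20 = 6·3 + 2
3 = 1·2 + 1
2 = 2·1 + 0
Back-substitute:
1 = 3 − 2
1 = −20 + 7·3
1 = 7·23 − 8·20
1 = −8·227 + 79·23
1 = 79·29760 − 10357·227
So 227·(-10357) ≡ 1 (mod 29760), hence d ≡ -10357 ≡ 19403 (mod 29760).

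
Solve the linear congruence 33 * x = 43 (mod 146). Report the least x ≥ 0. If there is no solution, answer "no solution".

19

First find gcd(33, 146):
146 = 4×33 + 14
33 = 2×14 + 5
14 = 2×5 + 4
5 = 1×4 + 1
4 = 4×1 + 0
gcd = 1, so a unique solution mod 146 exists.
Back-substitute for the Bézout coefficients:
1 = 5 − 4
1 = −14 + 3·5
1 = 3·33 − 7·14
1 = −7·146 + 31·33
So 33·(31) ≡ 1 (mod 146), giving 33⁻¹ ≡ 31.
x ≡ 33⁻¹·43 ≡ 31·43 ≡ 19 (mod 146).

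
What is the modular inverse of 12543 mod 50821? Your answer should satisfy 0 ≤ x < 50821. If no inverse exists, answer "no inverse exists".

39075

Extended Euclidean algorithm:
50821 = 4×12543 + 649
12543 = 19×649 + 212
649 = 3×212 + 13
212 = 16×13 + 4
13 = 3×4 + 1
4 = 4×1 + 0
Since gcd(12543, 50821) = 1, back-substitute to write 1 as a combination:
1 = 13 − 3·4
1 = −3·212 + 49·13
1 = 49·649 − 150·212
1 = −150·12543 + 2899·649
1 = 2899·50821 − 11746·12543
So 12543·(-11746) ≡ 1 (mod 50821), and -11746 ≡ 39075 (mod 50821).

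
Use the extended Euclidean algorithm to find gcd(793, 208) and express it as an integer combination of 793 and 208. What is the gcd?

13

Apply Euclid's algorithm to 793 and 208:
793 = 3×208 + 169
208 = 1×169 + 39
169 = 4×39 + 13
39 = 3×13 + 0
gcd(793, 208) = 13.
Working backward:
13 = 169 − 4·39
13 = −4·208 + 5·169
13 = 5·793 − 19·208
So 13 = (5)·793 + (-19)·208.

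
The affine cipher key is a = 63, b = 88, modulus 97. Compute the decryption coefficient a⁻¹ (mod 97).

gcd(97, 63) by repeated division:
97 = 1·63 + 34
63 = 1·34 + 29
34 = 1·29 + 5
29 = 5·5 + 4
5 = 1·4 + 1
4 = 4·1 + 0
Since gcd(63, 97) = 1, back-substitute to write 1 as a combination:
1 = 5 − 4
1 = −29 + 6·5
1 = 6·34 − 7·29
1 = −7·63 + 13·34
1 = 13·97 − 20·63
Hence 63⁻¹ ≡ -20 ≡ 77 (mod 97).

77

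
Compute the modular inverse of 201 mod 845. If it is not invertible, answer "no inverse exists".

Run Euclid on (845, 201):
845 = 4·201 + 41
201 = 4·41 + 37
41 = 1·37 + 4
37 = 9·4 + 1
4 = 4·1 + 0
The gcd is 1. Working backward:
1 = 37 − 9·4
1 = −9·41 + 10·37
1 = 10·201 − 49·41
1 = −49·845 + 206·201
So 201·206 ≡ 1 (mod 845).

206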